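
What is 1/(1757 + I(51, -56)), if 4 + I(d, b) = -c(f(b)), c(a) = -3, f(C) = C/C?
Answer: 1/1756 ≈ 0.00056948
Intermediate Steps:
f(C) = 1
I(d, b) = -1 (I(d, b) = -4 - 1*(-3) = -4 + 3 = -1)
1/(1757 + I(51, -56)) = 1/(1757 - 1) = 1/1756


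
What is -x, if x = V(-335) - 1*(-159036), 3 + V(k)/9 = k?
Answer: -155994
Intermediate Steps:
V(k) = -27 + 9*k
x = 155994 (x = (-27 + 9*(-335)) - 1*(-159036) = (-27 - 3015) + 159036 = -3042 + 159036 = 155994)
-x = -1*155994 = -155994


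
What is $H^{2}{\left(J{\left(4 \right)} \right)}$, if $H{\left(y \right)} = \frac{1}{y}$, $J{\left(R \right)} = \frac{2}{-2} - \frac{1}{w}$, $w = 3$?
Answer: $\frac{9}{16} \approx 0.5625$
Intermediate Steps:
$J{\left(R \right)} = - \frac{4}{3}$ ($J{\left(R \right)} = \frac{2}{-2} - \frac{1}{3} = 2 \left(- \frac{1}{2}\right) - \frac{1}{3} = -1 - \frac{1}{3} = - \frac{4}{3}$)
$H^{2}{\left(J{\left(4 \right)} \right)} = \left(\frac{1}{- \frac{4}{3}}\right)^{2} = \left(- \frac{3}{4}\right)^{2} = \frac{9}{16}$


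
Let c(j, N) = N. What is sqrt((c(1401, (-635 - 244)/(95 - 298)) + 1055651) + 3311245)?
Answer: 27*sqrt(246852669)/203 ≈ 2089.7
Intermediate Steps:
sqrt((c(1401, (-635 - 244)/(95 - 298)) + 1055651) + 3311245) = sqrt(((-635 - 244)/(95 - 298) + 1055651) + 3311245) = sqrt((-879/(-203) + 1055651) + 3311245) = sqrt((-879*(-1/203) + 1055651) + 3311245) = sqrt((879/203 + 1055651) + 3311245) = sqrt(214298032/203 + 3311245) = sqrt(886480767/203) = 27*sqrt(246852669)/203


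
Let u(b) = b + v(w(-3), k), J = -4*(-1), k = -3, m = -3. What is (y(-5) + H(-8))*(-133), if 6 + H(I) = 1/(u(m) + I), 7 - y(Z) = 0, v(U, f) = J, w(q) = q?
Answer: -114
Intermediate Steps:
J = 4
v(U, f) = 4
y(Z) = 7 (y(Z) = 7 - 1*0 = 7 + 0 = 7)
u(b) = 4 + b (u(b) = b + 4 = 4 + b)
H(I) = -6 + 1/(1 + I) (H(I) = -6 + 1/((4 - 3) + I) = -6 + 1/(1 + I))
(y(-5) + H(-8))*(-133) = (7 + (-5 - 6*(-8))/(1 - 8))*(-133) = (7 + (-5 + 48)/(-7))*(-133) = (7 - ⅐*43)*(-133) = (7 - 43/7)*(-133) = (6/7)*(-133) = -114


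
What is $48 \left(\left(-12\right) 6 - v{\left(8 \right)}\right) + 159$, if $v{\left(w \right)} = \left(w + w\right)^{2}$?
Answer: $-15585$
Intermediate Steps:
$v{\left(w \right)} = 4 w^{2}$ ($v{\left(w \right)} = \left(2 w\right)^{2} = 4 w^{2}$)
$48 \left(\left(-12\right) 6 - v{\left(8 \right)}\right) + 159 = 48 \left(\left(-12\right) 6 - 4 \cdot 8^{2}\right) + 159 = 48 \left(-72 - 4 \cdot 64\right) + 159 = 48 \left(-72 - 256\right) + 159 = 48 \left(-328\right) + 159 = -15744 + 159 = -15585$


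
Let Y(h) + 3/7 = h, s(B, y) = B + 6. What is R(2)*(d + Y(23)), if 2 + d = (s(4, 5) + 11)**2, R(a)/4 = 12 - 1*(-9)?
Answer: 38772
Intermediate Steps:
s(B, y) = 6 + B
Y(h) = -3/7 + h
R(a) = 84 (R(a) = 4*(12 - 1*(-9)) = 4*(12 + 9) = 4*21 = 84)
d = 439 (d = -2 + ((6 + 4) + 11)**2 = -2 + (10 + 11)**2 = -2 + 21**2 = -2 + 441 = 439)
R(2)*(d + Y(23)) = 84*(439 + (-3/7 + 23)) = 84*(439 + 158/7) = 84*(3231/7) = 38772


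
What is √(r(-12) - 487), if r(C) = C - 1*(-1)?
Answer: I*√498 ≈ 22.316*I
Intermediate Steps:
r(C) = 1 + C (r(C) = C + 1 = 1 + C)
√(r(-12) - 487) = √((1 - 12) - 487) = √(-11 - 487) = √(-498) = I*√498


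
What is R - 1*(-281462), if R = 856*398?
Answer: 622150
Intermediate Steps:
R = 340688
R - 1*(-281462) = 340688 - 1*(-281462) = 340688 + 281462 = 622150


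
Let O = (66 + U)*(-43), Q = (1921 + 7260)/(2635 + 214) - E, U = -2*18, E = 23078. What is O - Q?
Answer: 62064831/2849 ≈ 21785.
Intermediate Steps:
U = -36
Q = -65740041/2849 (Q = (1921 + 7260)/(2635 + 214) - 1*23078 = 9181/2849 - 23078 = -65740041/2849 ≈ -23075.)
O = -1290 (O = (66 - 36)*(-43) = 30*(-43) = -1290)
O - Q = -1290 - 1*(-65740041/2849) = -1290 + 65740041/2849 = 62064831/2849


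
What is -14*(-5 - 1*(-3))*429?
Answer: 12012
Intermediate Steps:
-14*(-5 - 1*(-3))*429 = -14*(-5 + 3)*429 = -14*(-2)*429 = 28*429 = 12012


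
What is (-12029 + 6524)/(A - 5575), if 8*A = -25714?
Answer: 7340/11719 ≈ 0.62633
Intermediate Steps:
A = -12857/4 (A = (⅛)*(-25714) = -12857/4 ≈ -3214.3)
(-12029 + 6524)/(A - 5575) = (-12029 + 6524)/(-12857/4 - 5575) = -5505/(-35157/4) = -5505*(-4/35157) = 7340/11719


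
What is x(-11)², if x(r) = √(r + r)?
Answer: -22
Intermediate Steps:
x(r) = √2*√r (x(r) = √(2*r) = √2*√r)
x(-11)² = (√2*√(-11))² = (√2*(I*√11))² = (I*√22)² = -22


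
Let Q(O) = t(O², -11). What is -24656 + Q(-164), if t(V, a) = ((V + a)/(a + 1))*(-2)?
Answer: -19279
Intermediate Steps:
t(V, a) = -2*(V + a)/(1 + a) (t(V, a) = ((V + a)/(1 + a))*(-2) = -2*(V + a)/(1 + a))
Q(O) = -11/5 + O²/5 (Q(O) = 2*(-O² - 1*(-11))/(1 - 11) = 2*(-O² + 11)/(-10) = 2*(-⅒)*(11 - O²) = -11/5 + O²/5)
-24656 + Q(-164) = -24656 + (-11/5 + (⅕)*(-164)²) = -24656 + (-11/5 + (⅕)*26896) = -24656 + (-11/5 + 26896/5) = -24656 + 5377 = -19279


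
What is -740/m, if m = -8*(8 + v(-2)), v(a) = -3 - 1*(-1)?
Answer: 185/12 ≈ 15.417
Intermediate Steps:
v(a) = -2 (v(a) = -3 + 1 = -2)
m = -48 (m = -8*(8 - 2) = -8*6 = -48)
-740/m = -740/(-48) = -740*(-1/48) = 185/12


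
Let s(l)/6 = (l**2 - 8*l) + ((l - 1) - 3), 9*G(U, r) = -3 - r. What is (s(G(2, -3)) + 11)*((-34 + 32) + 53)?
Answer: -663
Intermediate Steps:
G(U, r) = -1/3 - r/9 (G(U, r) = (-3 - r)/9 = -1/3 - r/9)
s(l) = -24 - 42*l + 6*l**2 (s(l) = 6*((l**2 - 8*l) + ((l - 1) - 3)) = 6*((l**2 - 8*l) + ((-1 + l) - 3)) = 6*((l**2 - 8*l) + (-4 + l)) = 6*(-4 + l**2 - 7*l) = -24 - 42*l + 6*l**2)
(s(G(2, -3)) + 11)*((-34 + 32) + 53) = ((-24 - 42*(-1/3 - 1/9*(-3)) + 6*(-1/3 - 1/9*(-3))**2) + 11)*((-34 + 32) + 53) = ((-24 - 42*(-1/3 + 1/3) + 6*(-1/3 + 1/3)**2) + 11)*(-2 + 53) = ((-24 - 42*0 + 6*0**2) + 11)*51 = ((-24 + 0 + 6*0) + 11)*51 = ((-24 + 0 + 0) + 11)*51 = (-24 + 11)*51 = -13*51 = -663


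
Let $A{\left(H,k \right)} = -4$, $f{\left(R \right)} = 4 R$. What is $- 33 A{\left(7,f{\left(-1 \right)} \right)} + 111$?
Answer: $243$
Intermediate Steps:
$- 33 A{\left(7,f{\left(-1 \right)} \right)} + 111 = \left(-33\right) \left(-4\right) + 111 = 132 + 111 = 243$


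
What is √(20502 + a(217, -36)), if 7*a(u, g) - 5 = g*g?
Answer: √1013705/7 ≈ 143.83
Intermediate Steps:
a(u, g) = 5/7 + g²/7 (a(u, g) = 5/7 + (g*g)/7 = 5/7 + g²/7)
√(20502 + a(217, -36)) = √(20502 + (5/7 + (⅐)*(-36)²)) = √(20502 + (5/7 + (⅐)*1296)) = √(20502 + (5/7 + 1296/7)) = √(20502 + 1301/7) = √(144815/7) = √1013705/7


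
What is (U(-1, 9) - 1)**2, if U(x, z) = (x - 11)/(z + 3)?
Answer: 4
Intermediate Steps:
U(x, z) = (-11 + x)/(3 + z)
(U(-1, 9) - 1)**2 = ((-11 - 1)/(3 + 9) - 1)**2 = (-12/12 - 1)**2 = ((1/12)*(-12) - 1)**2 = (-1 - 1)**2 = (-2)**2 = 4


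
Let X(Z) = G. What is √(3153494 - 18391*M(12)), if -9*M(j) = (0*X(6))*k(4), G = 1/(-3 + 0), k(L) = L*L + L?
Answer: √3153494 ≈ 1775.8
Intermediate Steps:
k(L) = L + L² (k(L) = L² + L = L + L²)
G = -⅓ (G = 1/(-3) = -⅓ ≈ -0.33333)
X(Z) = -⅓
M(j) = 0 (M(j) = -0*(-⅓)*4*(1 + 4)/9 = -0*4*5 = -0*20 = -⅑*0 = 0)
√(3153494 - 18391*M(12)) = √(3153494 - 18391*0) = √(3153494 + 0) = √3153494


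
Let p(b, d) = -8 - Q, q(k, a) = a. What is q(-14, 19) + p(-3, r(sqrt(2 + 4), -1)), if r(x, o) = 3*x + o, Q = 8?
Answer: 3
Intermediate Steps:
r(x, o) = o + 3*x
p(b, d) = -16 (p(b, d) = -8 - 1*8 = -8 - 8 = -16)
q(-14, 19) + p(-3, r(sqrt(2 + 4), -1)) = 19 - 16 = 3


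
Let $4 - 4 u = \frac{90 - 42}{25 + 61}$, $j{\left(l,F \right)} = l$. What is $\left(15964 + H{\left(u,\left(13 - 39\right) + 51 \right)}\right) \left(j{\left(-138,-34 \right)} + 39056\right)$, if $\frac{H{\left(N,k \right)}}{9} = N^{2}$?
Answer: $\frac{1149239082926}{1849} \approx 6.2155 \cdot 10^{8}$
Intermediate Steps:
$u = \frac{37}{43}$ ($u = 1 - \frac{\left(90 - 42\right) \frac{1}{25 + 61}}{4} = 1 - \frac{48 \cdot \frac{1}{86}}{4} = 1 - \frac{6}{43} = \frac{37}{43} \approx 0.86047$)
$H{\left(N,k \right)} = 9 N^{2}$
$\left(15964 + H{\left(u,\left(13 - 39\right) + 51 \right)}\right) \left(j{\left(-138,-34 \right)} + 39056\right) = \left(15964 + 9 \left(\frac{37}{43}\right)^{2}\right) \left(-138 + 39056\right) = \left(15964 + 9 \cdot \frac{1369}{1849}\right) 38918 = \left(15964 + \frac{12321}{1849}\right) 38918 = \frac{29529757}{1849} \cdot 38918 = \frac{1149239082926}{1849}$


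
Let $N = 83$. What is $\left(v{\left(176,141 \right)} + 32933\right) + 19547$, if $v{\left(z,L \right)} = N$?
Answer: $52563$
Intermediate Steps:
$v{\left(z,L \right)} = 83$
$\left(v{\left(176,141 \right)} + 32933\right) + 19547 = \left(83 + 32933\right) + 19547 = 33016 + 19547 = 52563$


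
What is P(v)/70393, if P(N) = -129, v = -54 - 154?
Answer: -129/70393 ≈ -0.0018326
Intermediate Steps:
v = -208
P(v)/70393 = -129/70393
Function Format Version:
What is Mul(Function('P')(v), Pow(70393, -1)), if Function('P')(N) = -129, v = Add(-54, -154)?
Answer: Rational(-129, 70393) ≈ -0.0018326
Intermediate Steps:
v = -208
Mul(Function('P')(v), Pow(70393, -1)) = Mul(-129, Pow(70393, -1)) = Mul(-129, Rational(1, 70393)) = Rational(-129, 70393)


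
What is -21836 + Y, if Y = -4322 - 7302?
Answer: -33460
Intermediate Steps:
Y = -11624
-21836 + Y = -21836 - 11624 = -33460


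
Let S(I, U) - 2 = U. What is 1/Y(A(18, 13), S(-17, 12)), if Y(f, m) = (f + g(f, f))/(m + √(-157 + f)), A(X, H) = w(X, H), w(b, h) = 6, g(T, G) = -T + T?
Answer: 7/3 + I*√151/6 ≈ 2.3333 + 2.048*I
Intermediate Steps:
S(I, U) = 2 + U
g(T, G) = 0
A(X, H) = 6
Y(f, m) = f/(m + √(-157 + f)) (Y(f, m) = (f + 0)/(m + √(-157 + f)) = f/(m + √(-157 + f)))
1/Y(A(18, 13), S(-17, 12)) = 1/(6/((2 + 12) + √(-157 + 6))) = 1/(6/(14 + √(-151))) = 1/(6/(14 + I*√151)) = 7/3 + I*√151/6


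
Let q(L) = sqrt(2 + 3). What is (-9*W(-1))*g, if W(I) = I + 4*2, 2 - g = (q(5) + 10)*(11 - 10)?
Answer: 504 + 63*sqrt(5) ≈ 644.87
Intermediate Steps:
q(L) = sqrt(5)
g = -8 - sqrt(5) (g = 2 - (sqrt(5) + 10)*(11 - 10) = 2 - (10 + sqrt(5)) = 2 + (-10 - sqrt(5)) = -8 - sqrt(5) ≈ -10.236)
W(I) = 8 + I (W(I) = I + 8 = 8 + I)
(-9*W(-1))*g = (-9*(8 - 1))*(-8 - sqrt(5)) = (-9*7)*(-8 - sqrt(5)) = -63*(-8 - sqrt(5)) = 504 + 63*sqrt(5)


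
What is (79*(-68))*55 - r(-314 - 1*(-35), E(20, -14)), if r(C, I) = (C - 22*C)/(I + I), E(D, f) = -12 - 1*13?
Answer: -14767141/50 ≈ -2.9534e+5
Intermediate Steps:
E(D, f) = -25 (E(D, f) = -12 - 13 = -25)
r(C, I) = -21*C/(2*I) (r(C, I) = (-21*C)/((2*I)) = (-21*C)*(1/(2*I)) = -21*C/(2*I))
(79*(-68))*55 - r(-314 - 1*(-35), E(20, -14)) = (79*(-68))*55 - (-21)*(-314 - 1*(-35))/(2*(-25)) = -5372*55 - (-21)*(-314 + 35)*(-1)/(2*25) = -295460 - (-21)*(-279)*(-1)/(2*25) = -295460 - 1*(-5859/50) = -295460 + 5859/50 = -14767141/50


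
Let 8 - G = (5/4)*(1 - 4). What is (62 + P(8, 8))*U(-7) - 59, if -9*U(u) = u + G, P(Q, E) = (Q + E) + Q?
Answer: -1879/18 ≈ -104.39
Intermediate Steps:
G = 47/4 (G = 8 - 5/4*(1 - 4) = 8 - 5*(¼)*(-3) = 8 - 5*(-3)/4 = 8 - 1*(-15/4) = 8 + 15/4 = 47/4 ≈ 11.750)
P(Q, E) = E + 2*Q (P(Q, E) = (E + Q) + Q = E + 2*Q)
U(u) = -47/36 - u/9 (U(u) = -(u + 47/4)/9 = -(47/4 + u)/9 = -47/36 - u/9)
(62 + P(8, 8))*U(-7) - 59 = (62 + (8 + 2*8))*(-47/36 - ⅑*(-7)) - 59 = (62 + (8 + 16))*(-47/36 + 7/9) - 59 = (62 + 24)*(-19/36) - 59 = 86*(-19/36) - 59 = -817/18 - 59 = -1879/18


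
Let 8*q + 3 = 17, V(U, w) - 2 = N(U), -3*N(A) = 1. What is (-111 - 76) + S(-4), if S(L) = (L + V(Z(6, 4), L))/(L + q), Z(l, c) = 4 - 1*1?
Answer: -5021/27 ≈ -185.96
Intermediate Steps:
N(A) = -⅓ (N(A) = -⅓*1 = -⅓)
Z(l, c) = 3 (Z(l, c) = 4 - 1 = 3)
V(U, w) = 5/3 (V(U, w) = 2 - ⅓ = 5/3)
q = 7/4 (q = -3/8 + (⅛)*17 = -3/8 + 17/8 = 7/4 ≈ 1.7500)
S(L) = (5/3 + L)/(7/4 + L) (S(L) = (L + 5/3)/(L + 7/4) = (5/3 + L)/(7/4 + L))
(-111 - 76) + S(-4) = (-111 - 76) + 4*(5 + 3*(-4))/(3*(7 + 4*(-4))) = -187 + 4*(5 - 12)/(3*(7 - 16)) = -187 + (4/3)*(-7)/(-9) = -187 + (4/3)*(-⅑)*(-7) = -187 + 28/27 = -5021/27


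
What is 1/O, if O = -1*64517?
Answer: -1/64517 ≈ -1.5500e-5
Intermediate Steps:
O = -64517
1/O = 1/(-64517) = -1/64517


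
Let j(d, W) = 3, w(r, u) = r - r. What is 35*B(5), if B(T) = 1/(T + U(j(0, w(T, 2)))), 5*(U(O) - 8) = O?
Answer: 175/68 ≈ 2.5735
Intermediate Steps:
w(r, u) = 0
U(O) = 8 + O/5
B(T) = 1/(43/5 + T) (B(T) = 1/(T + (8 + (⅕)*3)) = 1/(T + (8 + ⅗)) = 1/(T + 43/5) = 1/(43/5 + T))
35*B(5) = 35*(5/(43 + 5*5)) = 35*(5/(43 + 25)) = 35*(5/68) = 175/68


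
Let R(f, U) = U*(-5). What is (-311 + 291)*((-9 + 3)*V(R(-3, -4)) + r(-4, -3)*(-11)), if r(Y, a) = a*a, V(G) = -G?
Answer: -420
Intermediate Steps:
R(f, U) = -5*U
r(Y, a) = a²
(-311 + 291)*((-9 + 3)*V(R(-3, -4)) + r(-4, -3)*(-11)) = (-311 + 291)*((-9 + 3)*(-(-5)*(-4)) + (-3)²*(-11)) = -20*(-(-6)*20 + 9*(-11)) = -20*(-6*(-20) - 99) = -20*(120 - 99) = -20*21 = -420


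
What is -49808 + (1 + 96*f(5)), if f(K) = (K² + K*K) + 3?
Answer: -44719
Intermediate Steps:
f(K) = 3 + 2*K² (f(K) = (K² + K²) + 3 = 2*K² + 3 = 3 + 2*K²)
-49808 + (1 + 96*f(5)) = -49808 + (1 + 96*(3 + 2*5²)) = -49808 + (1 + 96*(3 + 2*25)) = -49808 + (1 + 96*(3 + 50)) = -49808 + (1 + 96*53) = -49808 + (1 + 5088) = -49808 + 5089 = -44719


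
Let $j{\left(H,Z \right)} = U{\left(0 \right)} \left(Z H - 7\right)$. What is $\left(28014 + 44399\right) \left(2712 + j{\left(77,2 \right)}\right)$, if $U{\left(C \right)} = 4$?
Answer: $238962900$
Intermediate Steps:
$j{\left(H,Z \right)} = -28 + 4 H Z$ ($j{\left(H,Z \right)} = 4 \left(Z H - 7\right) = 4 \left(H Z - 7\right) = 4 \left(-7 + H Z\right) = -28 + 4 H Z$)
$\left(28014 + 44399\right) \left(2712 + j{\left(77,2 \right)}\right) = \left(28014 + 44399\right) \left(2712 - \left(28 - 616\right)\right) = 72413 \left(2712 + \left(-28 + 616\right)\right) = 72413 \left(2712 + 588\right) = 72413 \cdot 3300 = 238962900$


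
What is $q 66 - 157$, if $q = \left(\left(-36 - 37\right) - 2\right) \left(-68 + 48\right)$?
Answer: $98843$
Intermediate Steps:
$q = 1500$ ($q = \left(-73 - 2\right) \left(-20\right) = \left(-75\right) \left(-20\right) = 1500$)
$q 66 - 157 = 1500 \cdot 66 - 157 = 99000 - 157 = 98843$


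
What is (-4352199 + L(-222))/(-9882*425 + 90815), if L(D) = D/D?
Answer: 4352198/4109035 ≈ 1.0592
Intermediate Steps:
L(D) = 1
(-4352199 + L(-222))/(-9882*425 + 90815) = (-4352199 + 1)/(-9882*425 + 90815) = -4352198/(-4199850 + 90815) = -4352198/(-4109035) = -4352198*(-1/4109035) = 4352198/4109035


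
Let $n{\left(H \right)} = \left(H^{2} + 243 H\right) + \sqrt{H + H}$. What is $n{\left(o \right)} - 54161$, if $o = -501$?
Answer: $75097 + i \sqrt{1002} \approx 75097.0 + 31.654 i$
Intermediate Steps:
$n{\left(H \right)} = H^{2} + 243 H + \sqrt{2} \sqrt{H}$ ($n{\left(H \right)} = \left(H^{2} + 243 H\right) + \sqrt{2 H} = \left(H^{2} + 243 H\right) + \sqrt{2} \sqrt{H} = H^{2} + 243 H + \sqrt{2} \sqrt{H}$)
$n{\left(o \right)} - 54161 = \left(\left(-501\right)^{2} + 243 \left(-501\right) + \sqrt{2} \sqrt{-501}\right) - 54161 = \left(251001 - 121743 + \sqrt{2} i \sqrt{501}\right) - 54161 = \left(251001 - 121743 + i \sqrt{1002}\right) - 54161 = \left(129258 + i \sqrt{1002}\right) - 54161 = 75097 + i \sqrt{1002}$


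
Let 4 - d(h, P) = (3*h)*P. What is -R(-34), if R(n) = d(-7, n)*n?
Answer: -24140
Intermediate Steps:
d(h, P) = 4 - 3*P*h (d(h, P) = 4 - 3*h*P = 4 - 3*P*h)
R(n) = n*(4 + 21*n) (R(n) = (4 - 3*n*(-7))*n = (4 + 21*n)*n = n*(4 + 21*n))
-R(-34) = -(-34)*(4 + 21*(-34)) = -(-34)*(4 - 714) = -(-34)*(-710) = -1*24140 = -24140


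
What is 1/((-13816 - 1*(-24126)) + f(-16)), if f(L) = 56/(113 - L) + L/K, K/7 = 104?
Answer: 11739/121033928 ≈ 9.6989e-5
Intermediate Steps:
K = 728 (K = 7*104 = 728)
f(L) = 56/(113 - L) + L/728
1/((-13816 - 1*(-24126)) + f(-16)) = 1/((-13816 - 1*(-24126)) + (-40768 + (-16)² - 113*(-16))/(728*(-113 - 16))) = 1/((-13816 + 24126) + (1/728)*(-40768 + 256 + 1808)/(-129)) = 1/(10310 + (1/728)*(-1/129)*(-38704)) = 1/(10310 + 4838/11739) = 1/(121033928/11739) = 11739/121033928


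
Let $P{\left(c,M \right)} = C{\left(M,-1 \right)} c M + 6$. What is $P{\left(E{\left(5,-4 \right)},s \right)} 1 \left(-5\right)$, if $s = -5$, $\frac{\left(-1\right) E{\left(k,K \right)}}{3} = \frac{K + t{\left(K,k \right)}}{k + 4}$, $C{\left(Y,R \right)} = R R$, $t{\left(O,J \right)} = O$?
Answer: $\frac{110}{3} \approx 36.667$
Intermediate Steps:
$C{\left(Y,R \right)} = R^{2}$
$E{\left(k,K \right)} = - \frac{6 K}{4 + k}$ ($E{\left(k,K \right)} = - 3 \frac{K + K}{k + 4} = - 3 \frac{2 K}{4 + k} = - \frac{6 K}{4 + k}$)
$P{\left(c,M \right)} = 6 + M c$ ($P{\left(c,M \right)} = \left(-1\right)^{2} c M + 6 = 1 c M + 6 = c M + 6 = M c + 6 = 6 + M c$)
$P{\left(E{\left(5,-4 \right)},s \right)} 1 \left(-5\right) = \left(6 - 5 \left(\left(-6\right) \left(-4\right) \frac{1}{4 + 5}\right)\right) 1 \left(-5\right) = \left(6 - 5 \left(\left(-6\right) \left(-4\right) \frac{1}{9}\right)\right) 1 \left(-5\right) = \left(6 - \frac{40}{3}\right) 1 \left(-5\right) = \left(- \frac{22}{3}\right) 1 \left(-5\right) = \left(- \frac{22}{3}\right) \left(-5\right) = \frac{110}{3}$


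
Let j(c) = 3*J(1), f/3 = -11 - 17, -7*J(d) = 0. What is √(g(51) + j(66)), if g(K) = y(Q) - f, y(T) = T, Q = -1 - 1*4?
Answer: √79 ≈ 8.8882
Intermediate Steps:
J(d) = 0 (J(d) = -⅐*0 = 0)
f = -84 (f = 3*(-11 - 17) = 3*(-28) = -84)
Q = -5 (Q = -1 - 4 = -5)
g(K) = 79 (g(K) = -5 - 1*(-84) = -5 + 84 = 79)
j(c) = 0 (j(c) = 3*0 = 0)
√(g(51) + j(66)) = √(79 + 0) = √79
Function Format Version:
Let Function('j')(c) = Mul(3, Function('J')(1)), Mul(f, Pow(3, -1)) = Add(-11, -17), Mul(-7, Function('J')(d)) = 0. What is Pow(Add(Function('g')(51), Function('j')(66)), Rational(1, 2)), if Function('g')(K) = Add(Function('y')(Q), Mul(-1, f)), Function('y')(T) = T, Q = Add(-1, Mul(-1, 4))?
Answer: Pow(79, Rational(1, 2)) ≈ 8.8882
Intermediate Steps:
Function('J')(d) = 0 (Function('J')(d) = Mul(Rational(-1, 7), 0) = 0)
f = -84 (f = Mul(3, Add(-11, -17)) = Mul(3, -28) = -84)
Q = -5 (Q = Add(-1, -4) = -5)
Function('g')(K) = 79 (Function('g')(K) = Add(-5, Mul(-1, -84)) = Add(-5, 84) = 79)
Function('j')(c) = 0 (Function('j')(c) = Mul(3, 0) = 0)
Pow(Add(Function('g')(51), Function('j')(66)), Rational(1, 2)) = Pow(Add(79, 0), Rational(1, 2)) = Pow(79, Rational(1, 2))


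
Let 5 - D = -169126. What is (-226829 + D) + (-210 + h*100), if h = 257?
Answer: -32208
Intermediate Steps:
D = 169131 (D = 5 - 1*(-169126) = 5 + 169126 = 169131)
(-226829 + D) + (-210 + h*100) = (-226829 + 169131) + (-210 + 257*100) = -57698 + (-210 + 25700) = -57698 + 25490 = -32208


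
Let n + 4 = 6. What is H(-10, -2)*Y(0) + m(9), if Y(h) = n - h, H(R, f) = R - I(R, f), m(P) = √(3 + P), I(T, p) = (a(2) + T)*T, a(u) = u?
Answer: -180 + 2*√3 ≈ -176.54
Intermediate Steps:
n = 2 (n = -4 + 6 = 2)
I(T, p) = T*(2 + T) (I(T, p) = (2 + T)*T = T*(2 + T))
H(R, f) = R - R*(2 + R)
Y(h) = 2 - h
H(-10, -2)*Y(0) + m(9) = (-10*(-1 - 1*(-10)))*(2 - 1*0) + √(3 + 9) = (-10*(-1 + 10))*(2 + 0) + √12 = -10*9*2 + 2*√3 = -90*2 + 2*√3 = -180 + 2*√3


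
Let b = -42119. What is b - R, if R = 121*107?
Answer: -55066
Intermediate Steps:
R = 12947
b - R = -42119 - 1*12947 = -42119 - 12947 = -55066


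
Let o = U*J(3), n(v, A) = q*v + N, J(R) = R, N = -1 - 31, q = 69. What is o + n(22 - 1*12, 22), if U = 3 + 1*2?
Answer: 673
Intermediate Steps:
N = -32
U = 5 (U = 3 + 2 = 5)
n(v, A) = -32 + 69*v (n(v, A) = 69*v - 32 = -32 + 69*v)
o = 15 (o = 5*3 = 15)
o + n(22 - 1*12, 22) = 15 + (-32 + 69*(22 - 1*12)) = 15 + (-32 + 69*(22 - 12)) = 15 + (-32 + 69*10) = 15 + (-32 + 690) = 15 + 658 = 673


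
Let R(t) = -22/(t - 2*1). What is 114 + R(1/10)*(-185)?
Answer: -38534/19 ≈ -2028.1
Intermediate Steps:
R(t) = -22/(-2 + t) (R(t) = -22/(t - 2) = -22/(-2 + t))
114 + R(1/10)*(-185) = 114 - 22/(-2 + 1/10)*(-185) = 114 - 22/(-2 + ⅒)*(-185) = 114 - 22/(-19/10)*(-185) = 114 - 22*(-10/19)*(-185) = 114 + (220/19)*(-185) = 114 - 40700/19 = -38534/19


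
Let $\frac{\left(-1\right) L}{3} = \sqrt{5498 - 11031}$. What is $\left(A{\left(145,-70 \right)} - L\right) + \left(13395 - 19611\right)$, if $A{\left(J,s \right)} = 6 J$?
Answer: $-5346 + 3 i \sqrt{5533} \approx -5346.0 + 223.15 i$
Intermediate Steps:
$L = - 3 i \sqrt{5533}$ ($L = - 3 \sqrt{5498 - 11031} = - 3 \sqrt{-5533} = - 3 i \sqrt{5533} \approx - 223.15 i$)
$\left(A{\left(145,-70 \right)} - L\right) + \left(13395 - 19611\right) = \left(6 \cdot 145 - - 3 i \sqrt{5533}\right) + \left(13395 - 19611\right) = \left(870 + 3 i \sqrt{5533}\right) - 6216 = -5346 + 3 i \sqrt{5533}$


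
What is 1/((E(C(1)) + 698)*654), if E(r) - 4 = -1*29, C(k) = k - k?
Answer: 1/440142 ≈ 2.2720e-6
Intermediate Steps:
C(k) = 0
E(r) = -25 (E(r) = 4 - 1*29 = 4 - 29 = -25)
1/((E(C(1)) + 698)*654) = 1/((-25 + 698)*654) = (1/654)/673 = (1/673)*(1/654) = 1/440142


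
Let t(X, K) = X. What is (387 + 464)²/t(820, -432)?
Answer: 724201/820 ≈ 883.17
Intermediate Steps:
(387 + 464)²/t(820, -432) = (387 + 464)²/820 = 851²*(1/820) = 724201*(1/820) = 724201/820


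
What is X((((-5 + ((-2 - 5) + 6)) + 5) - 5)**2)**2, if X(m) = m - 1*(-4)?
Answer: 1600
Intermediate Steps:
X(m) = 4 + m (X(m) = m + 4 = 4 + m)
X((((-5 + ((-2 - 5) + 6)) + 5) - 5)**2)**2 = (4 + (((-5 + ((-2 - 5) + 6)) + 5) - 5)**2)**2 = (4 + (((-5 + (-7 + 6)) + 5) - 5)**2)**2 = (4 + (((-5 - 1) + 5) - 5)**2)**2 = (4 + ((-6 + 5) - 5)**2)**2 = (4 + (-1 - 5)**2)**2 = (4 + (-6)**2)**2 = (4 + 36)**2 = 40**2 = 1600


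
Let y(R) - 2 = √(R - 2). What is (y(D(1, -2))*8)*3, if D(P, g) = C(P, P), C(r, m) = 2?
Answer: 48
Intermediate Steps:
D(P, g) = 2
y(R) = 2 + √(-2 + R) (y(R) = 2 + √(R - 2) = 2 + √(-2 + R))
(y(D(1, -2))*8)*3 = ((2 + √(-2 + 2))*8)*3 = ((2 + √0)*8)*3 = ((2 + 0)*8)*3 = (2*8)*3 = 16*3 = 48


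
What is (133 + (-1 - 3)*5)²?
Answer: 12769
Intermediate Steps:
(133 + (-1 - 3)*5)² = (133 - 4*5)² = (133 - 20)² = 113² = 12769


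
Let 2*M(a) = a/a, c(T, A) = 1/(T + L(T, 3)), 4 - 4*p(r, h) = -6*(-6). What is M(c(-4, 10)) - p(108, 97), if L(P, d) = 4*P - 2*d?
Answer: 17/2 ≈ 8.5000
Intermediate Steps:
p(r, h) = -8 (p(r, h) = 1 - (-3)*(-6)/2 = 1 - ¼*36 = 1 - 9 = -8)
L(P, d) = -2*d + 4*P
c(T, A) = 1/(-6 + 5*T) (c(T, A) = 1/(T + (-2*3 + 4*T)) = 1/(T + (-6 + 4*T)) = 1/(-6 + 5*T))
M(a) = ½ (M(a) = (a/a)/2 = (½)*1 = ½)
M(c(-4, 10)) - p(108, 97) = ½ - 1*(-8) = ½ + 8 = 17/2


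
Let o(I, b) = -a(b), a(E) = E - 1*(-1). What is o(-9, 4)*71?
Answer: -355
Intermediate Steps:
a(E) = 1 + E (a(E) = E + 1 = 1 + E)
o(I, b) = -1 - b (o(I, b) = -(1 + b) = -1 - b)
o(-9, 4)*71 = (-1 - 1*4)*71 = (-1 - 4)*71 = -5*71 = -355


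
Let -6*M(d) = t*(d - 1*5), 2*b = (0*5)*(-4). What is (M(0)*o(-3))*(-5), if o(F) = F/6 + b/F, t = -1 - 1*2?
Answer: -25/4 ≈ -6.2500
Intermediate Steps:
t = -3 (t = -1 - 2 = -3)
b = 0 (b = ((0*5)*(-4))/2 = (0*(-4))/2 = (½)*0 = 0)
M(d) = -5/2 + d/2 (M(d) = -(-1)*(d - 1*5)/2 = -(-1)*(d - 5)/2 = -(-1)*(-5 + d)/2 = -(15 - 3*d)/6 = -5/2 + d/2)
o(F) = F/6 (o(F) = F/6 + 0/F = F*(⅙) + 0 = F/6 + 0 = F/6)
(M(0)*o(-3))*(-5) = ((-5/2 + (½)*0)*((⅙)*(-3)))*(-5) = ((-5/2 + 0)*(-½))*(-5) = -5/2*(-½)*(-5) = (5/4)*(-5) = -25/4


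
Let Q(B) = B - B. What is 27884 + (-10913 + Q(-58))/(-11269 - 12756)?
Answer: 669924013/24025 ≈ 27884.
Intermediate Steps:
Q(B) = 0
27884 + (-10913 + Q(-58))/(-11269 - 12756) = 27884 + (-10913 + 0)/(-11269 - 12756) = 27884 - 10913/(-24025) = 27884 - 10913*(-1/24025) = 27884 + 10913/24025 = 669924013/24025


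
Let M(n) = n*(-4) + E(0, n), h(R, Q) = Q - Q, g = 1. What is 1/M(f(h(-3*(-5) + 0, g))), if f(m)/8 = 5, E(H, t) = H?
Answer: -1/160 ≈ -0.0062500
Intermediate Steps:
h(R, Q) = 0
f(m) = 40 (f(m) = 8*5 = 40)
M(n) = -4*n (M(n) = n*(-4) + 0 = -4*n + 0 = -4*n)
1/M(f(h(-3*(-5) + 0, g))) = 1/(-4*40) = 1/(-160) = -1/160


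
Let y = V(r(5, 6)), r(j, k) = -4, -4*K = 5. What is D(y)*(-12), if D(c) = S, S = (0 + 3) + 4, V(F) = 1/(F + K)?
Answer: -84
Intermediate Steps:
K = -5/4 (K = -1/4*5 = -5/4 ≈ -1.2500)
V(F) = 1/(-5/4 + F) (V(F) = 1/(F - 5/4) = 1/(-5/4 + F))
S = 7 (S = 3 + 4 = 7)
y = -4/21 (y = 4/(-5 + 4*(-4)) = 4/(-5 - 16) = 4/(-21) = 4*(-1/21) = -4/21 ≈ -0.19048)
D(c) = 7
D(y)*(-12) = 7*(-12) = -84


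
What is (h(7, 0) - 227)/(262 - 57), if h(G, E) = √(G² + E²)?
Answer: -44/41 ≈ -1.0732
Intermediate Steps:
h(G, E) = √(E² + G²)
(h(7, 0) - 227)/(262 - 57) = (√(0² + 7²) - 227)/(262 - 57) = (√(0 + 49) - 227)/205 = (√49 - 227)*(1/205) = (7 - 227)*(1/205) = -220*1/205 = -44/41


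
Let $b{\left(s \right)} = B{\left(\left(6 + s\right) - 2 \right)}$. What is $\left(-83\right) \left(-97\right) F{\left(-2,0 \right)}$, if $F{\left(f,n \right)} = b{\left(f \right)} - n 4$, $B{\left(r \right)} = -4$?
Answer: $-32204$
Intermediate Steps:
$b{\left(s \right)} = -4$
$F{\left(f,n \right)} = -4 - 4 n$ ($F{\left(f,n \right)} = -4 - n 4 = -4 - 4 n$)
$\left(-83\right) \left(-97\right) F{\left(-2,0 \right)} = \left(-83\right) \left(-97\right) \left(-4 - 0\right) = 8051 \left(-4 + 0\right) = 8051 \left(-4\right) = -32204$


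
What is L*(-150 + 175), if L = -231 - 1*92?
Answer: -8075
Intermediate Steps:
L = -323 (L = -231 - 92 = -323)
L*(-150 + 175) = -323*(-150 + 175) = -323*25 = -8075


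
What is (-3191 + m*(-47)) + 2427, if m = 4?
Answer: -952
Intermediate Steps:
(-3191 + m*(-47)) + 2427 = (-3191 + 4*(-47)) + 2427 = (-3191 - 188) + 2427 = -3379 + 2427 = -952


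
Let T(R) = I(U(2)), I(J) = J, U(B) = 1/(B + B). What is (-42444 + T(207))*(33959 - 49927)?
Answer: 677741800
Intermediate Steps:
U(B) = 1/(2*B)
T(R) = ¼ (T(R) = (½)/2 = (½)*(½) = ¼)
(-42444 + T(207))*(33959 - 49927) = (-42444 + ¼)*(33959 - 49927) = -169775/4*(-15968) = 677741800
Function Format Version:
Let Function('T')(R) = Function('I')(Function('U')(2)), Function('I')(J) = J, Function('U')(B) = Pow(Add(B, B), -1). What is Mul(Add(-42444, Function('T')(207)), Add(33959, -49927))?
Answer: 677741800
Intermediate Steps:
Function('U')(B) = Mul(Rational(1, 2), Pow(B, -1)) (Function('U')(B) = Pow(Mul(2, B), -1) = Mul(Rational(1, 2), Pow(B, -1)))
Function('T')(R) = Rational(1, 4) (Function('T')(R) = Mul(Rational(1, 2), Pow(2, -1)) = Mul(Rational(1, 2), Rational(1, 2)) = Rational(1, 4))
Mul(Add(-42444, Function('T')(207)), Add(33959, -49927)) = Mul(Add(-42444, Rational(1, 4)), Add(33959, -49927)) = Mul(Rational(-169775, 4), -15968) = 677741800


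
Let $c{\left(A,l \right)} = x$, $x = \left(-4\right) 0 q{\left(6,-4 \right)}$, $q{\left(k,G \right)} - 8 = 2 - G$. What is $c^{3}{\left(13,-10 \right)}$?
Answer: $0$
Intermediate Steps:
$q{\left(k,G \right)} = 10 - G$ ($q{\left(k,G \right)} = 8 - \left(-2 + G\right) = 10 - G$)
$x = 0$ ($x = \left(-4\right) 0 \left(10 - -4\right) = 0 \left(10 + 4\right) = 0 \cdot 14 = 0$)
$c{\left(A,l \right)} = 0$
$c^{3}{\left(13,-10 \right)} = 0^{3} = 0$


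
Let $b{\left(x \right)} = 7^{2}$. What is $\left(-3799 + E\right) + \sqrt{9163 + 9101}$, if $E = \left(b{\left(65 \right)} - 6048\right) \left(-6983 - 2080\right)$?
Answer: $54365138 + 2 \sqrt{4566} \approx 5.4365 \cdot 10^{7}$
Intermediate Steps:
$b{\left(x \right)} = 49$
$E = 54368937$ ($E = \left(49 - 6048\right) \left(-6983 - 2080\right) = \left(-5999\right) \left(-9063\right) = 54368937$)
$\left(-3799 + E\right) + \sqrt{9163 + 9101} = \left(-3799 + 54368937\right) + \sqrt{9163 + 9101} = 54365138 + \sqrt{18264} = 54365138 + 2 \sqrt{4566}$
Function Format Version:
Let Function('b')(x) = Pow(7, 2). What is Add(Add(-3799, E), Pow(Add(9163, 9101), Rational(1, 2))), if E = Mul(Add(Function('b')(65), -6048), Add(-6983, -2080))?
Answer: Add(54365138, Mul(2, Pow(4566, Rational(1, 2)))) ≈ 5.4365e+7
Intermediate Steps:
Function('b')(x) = 49
E = 54368937 (E = Mul(Add(49, -6048), Add(-6983, -2080)) = Mul(-5999, -9063) = 54368937)
Add(Add(-3799, E), Pow(Add(9163, 9101), Rational(1, 2))) = Add(Add(-3799, 54368937), Pow(Add(9163, 9101), Rational(1, 2))) = Add(54365138, Pow(18264, Rational(1, 2))) = Add(54365138, Mul(2, Pow(4566, Rational(1, 2))))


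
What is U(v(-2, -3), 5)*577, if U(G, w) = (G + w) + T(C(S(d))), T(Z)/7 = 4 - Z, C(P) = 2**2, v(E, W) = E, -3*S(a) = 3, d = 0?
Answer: 1731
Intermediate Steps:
S(a) = -1 (S(a) = -1/3*3 = -1)
C(P) = 4
T(Z) = 28 - 7*Z (T(Z) = 7*(4 - Z) = 28 - 7*Z)
U(G, w) = G + w (U(G, w) = (G + w) + (28 - 7*4) = (G + w) + (28 - 28) = (G + w) + 0 = G + w)
U(v(-2, -3), 5)*577 = (-2 + 5)*577 = 3*577 = 1731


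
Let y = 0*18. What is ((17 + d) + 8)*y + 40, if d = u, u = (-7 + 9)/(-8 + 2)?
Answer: 40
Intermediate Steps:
y = 0
u = -1/3 (u = 2/(-6) = 2*(-1/6) = -1/3 ≈ -0.33333)
d = -1/3 ≈ -0.33333
((17 + d) + 8)*y + 40 = ((17 - 1/3) + 8)*0 + 40 = (50/3 + 8)*0 + 40 = (74/3)*0 + 40 = 0 + 40 = 40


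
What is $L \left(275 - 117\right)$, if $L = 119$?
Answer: $18802$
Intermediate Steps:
$L \left(275 - 117\right) = 119 \left(275 - 117\right) = 119 \cdot 158 = 18802$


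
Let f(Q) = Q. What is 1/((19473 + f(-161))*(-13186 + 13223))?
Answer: 1/714544 ≈ 1.3995e-6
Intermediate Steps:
1/((19473 + f(-161))*(-13186 + 13223)) = 1/((19473 - 161)*(-13186 + 13223)) = 1/(19312*37) = 1/714544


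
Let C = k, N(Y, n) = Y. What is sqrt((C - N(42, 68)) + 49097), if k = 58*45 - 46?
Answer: sqrt(51619) ≈ 227.20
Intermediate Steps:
k = 2564 (k = 2610 - 46 = 2564)
C = 2564
sqrt((C - N(42, 68)) + 49097) = sqrt((2564 - 1*42) + 49097) = sqrt((2564 - 42) + 49097) = sqrt(2522 + 49097) = sqrt(51619)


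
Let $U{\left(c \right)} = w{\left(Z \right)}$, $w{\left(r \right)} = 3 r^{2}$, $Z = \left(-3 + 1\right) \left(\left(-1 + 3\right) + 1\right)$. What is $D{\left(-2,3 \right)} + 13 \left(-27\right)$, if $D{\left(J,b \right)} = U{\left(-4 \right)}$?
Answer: $-243$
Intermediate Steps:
$Z = -6$ ($Z = - 2 \left(2 + 1\right) = \left(-2\right) 3 = -6$)
$U{\left(c \right)} = 108$ ($U{\left(c \right)} = 3 \left(-6\right)^{2} = 3 \cdot 36 = 108$)
$D{\left(J,b \right)} = 108$
$D{\left(-2,3 \right)} + 13 \left(-27\right) = 108 + 13 \left(-27\right) = 108 - 351 = -243$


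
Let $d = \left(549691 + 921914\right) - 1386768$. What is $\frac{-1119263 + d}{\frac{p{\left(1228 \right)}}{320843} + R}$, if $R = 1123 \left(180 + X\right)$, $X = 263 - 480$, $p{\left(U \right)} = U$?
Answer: $\frac{331888341118}{13331346265} \approx 24.895$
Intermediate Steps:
$X = -217$
$R = -41551$ ($R = 1123 \left(180 - 217\right) = 1123 \left(-37\right) = -41551$)
$d = 84837$ ($d = 1471605 - 1386768 = 84837$)
$\frac{-1119263 + d}{\frac{p{\left(1228 \right)}}{320843} + R} = \frac{-1119263 + 84837}{\frac{1228}{320843} - 41551} = - \frac{1034426}{1228 \cdot \frac{1}{320843} - 41551} = - \frac{1034426}{\frac{1228}{320843} - 41551} = - \frac{1034426}{- \frac{13331346265}{320843}} = \left(-1034426\right) \left(- \frac{320843}{13331346265}\right) = \frac{331888341118}{13331346265}$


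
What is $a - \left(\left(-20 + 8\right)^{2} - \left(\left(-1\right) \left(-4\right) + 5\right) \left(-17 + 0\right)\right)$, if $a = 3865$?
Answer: $3568$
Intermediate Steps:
$a - \left(\left(-20 + 8\right)^{2} - \left(\left(-1\right) \left(-4\right) + 5\right) \left(-17 + 0\right)\right) = 3865 - \left(\left(-20 + 8\right)^{2} - \left(\left(-1\right) \left(-4\right) + 5\right) \left(-17 + 0\right)\right) = 3865 - \left(\left(-12\right)^{2} - \left(4 + 5\right) \left(-17\right)\right) = 3865 - \left(144 - 9 \left(-17\right)\right) = 3865 - \left(144 - -153\right) = 3865 - \left(144 + 153\right) = 3865 - 297 = 3568$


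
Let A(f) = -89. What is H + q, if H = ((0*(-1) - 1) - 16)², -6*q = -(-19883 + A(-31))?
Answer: -9119/3 ≈ -3039.7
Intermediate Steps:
q = -9986/3 (q = -(-1)*(-19883 - 89)/6 = -(-1)*(-19972)/6 = -⅙*19972 = -9986/3 ≈ -3328.7)
H = 289 (H = ((0 - 1) - 16)² = (-1 - 16)² = (-17)² = 289)
H + q = 289 - 9986/3 = -9119/3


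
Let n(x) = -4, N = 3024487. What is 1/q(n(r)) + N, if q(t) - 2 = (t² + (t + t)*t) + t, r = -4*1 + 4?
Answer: 139126403/46 ≈ 3.0245e+6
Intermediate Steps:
r = 0 (r = -4 + 4 = 0)
q(t) = 2 + t + 3*t² (q(t) = 2 + ((t² + (t + t)*t) + t) = 2 + ((t² + (2*t)*t) + t) = 2 + ((t² + 2*t²) + t) = 2 + (3*t² + t) = 2 + (t + 3*t²) = 2 + t + 3*t²)
1/q(n(r)) + N = 1/(2 - 4 + 3*(-4)²) + 3024487 = 1/(2 - 4 + 3*16) + 3024487 = 1/(2 - 4 + 48) + 3024487 = 1/46 + 3024487 = 139126403/46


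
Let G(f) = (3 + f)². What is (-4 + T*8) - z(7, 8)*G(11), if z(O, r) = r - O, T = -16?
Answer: -328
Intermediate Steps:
(-4 + T*8) - z(7, 8)*G(11) = (-4 - 16*8) - (8 - 1*7)*(3 + 11)² = (-4 - 128) - (8 - 7)*14² = -132 - 196 = -328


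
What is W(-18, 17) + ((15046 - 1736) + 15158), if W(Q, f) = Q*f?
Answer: 28162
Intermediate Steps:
W(-18, 17) + ((15046 - 1736) + 15158) = -18*17 + ((15046 - 1736) + 15158) = -306 + (13310 + 15158) = -306 + 28468 = 28162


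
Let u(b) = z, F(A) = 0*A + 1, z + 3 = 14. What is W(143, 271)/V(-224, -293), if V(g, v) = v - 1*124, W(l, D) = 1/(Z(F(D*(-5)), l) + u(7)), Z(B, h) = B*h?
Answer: -1/64218 ≈ -1.5572e-5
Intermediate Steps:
z = 11 (z = -3 + 14 = 11)
F(A) = 1 (F(A) = 0 + 1 = 1)
u(b) = 11
W(l, D) = 1/(11 + l) (W(l, D) = 1/(1*l + 11) = 1/(l + 11) = 1/(11 + l))
V(g, v) = -124 + v (V(g, v) = v - 124 = -124 + v)
W(143, 271)/V(-224, -293) = 1/((11 + 143)*(-124 - 293)) = 1/(154*(-417)) = (1/154)*(-1/417) = -1/64218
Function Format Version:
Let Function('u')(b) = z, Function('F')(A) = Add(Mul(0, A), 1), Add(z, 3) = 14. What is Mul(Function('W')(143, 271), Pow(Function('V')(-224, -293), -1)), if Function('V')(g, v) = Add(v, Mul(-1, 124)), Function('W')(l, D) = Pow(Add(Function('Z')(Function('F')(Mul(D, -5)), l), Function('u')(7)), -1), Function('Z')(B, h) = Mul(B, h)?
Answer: Rational(-1, 64218) ≈ -1.5572e-5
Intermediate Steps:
z = 11 (z = Add(-3, 14) = 11)
Function('F')(A) = 1 (Function('F')(A) = Add(0, 1) = 1)
Function('u')(b) = 11
Function('W')(l, D) = Pow(Add(11, l), -1) (Function('W')(l, D) = Pow(Add(Mul(1, l), 11), -1) = Pow(Add(l, 11), -1) = Pow(Add(11, l), -1))
Function('V')(g, v) = Add(-124, v) (Function('V')(g, v) = Add(v, -124) = Add(-124, v))
Mul(Function('W')(143, 271), Pow(Function('V')(-224, -293), -1)) = Mul(Pow(Add(11, 143), -1), Pow(Add(-124, -293), -1)) = Mul(Pow(154, -1), Pow(-417, -1)) = Mul(Rational(1, 154), Rational(-1, 417)) = Rational(-1, 64218)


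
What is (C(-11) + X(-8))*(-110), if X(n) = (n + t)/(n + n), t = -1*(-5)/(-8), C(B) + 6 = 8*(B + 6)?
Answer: 320045/64 ≈ 5000.7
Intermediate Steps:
C(B) = 42 + 8*B (C(B) = -6 + 8*(B + 6) = -6 + 8*(6 + B) = -6 + (48 + 8*B) = 42 + 8*B)
t = -5/8 (t = 5*(-⅛) = -5/8 ≈ -0.62500)
X(n) = (-5/8 + n)/(2*n) (X(n) = (n - 5/8)/(n + n) = (-5/8 + n)/((2*n)) = (-5/8 + n)*(1/(2*n)) = (-5/8 + n)/(2*n))
(C(-11) + X(-8))*(-110) = ((42 + 8*(-11)) + (1/16)*(-5 + 8*(-8))/(-8))*(-110) = ((42 - 88) + (1/16)*(-⅛)*(-5 - 64))*(-110) = (-46 + (1/16)*(-⅛)*(-69))*(-110) = (-46 + 69/128)*(-110) = -5819/128*(-110) = 320045/64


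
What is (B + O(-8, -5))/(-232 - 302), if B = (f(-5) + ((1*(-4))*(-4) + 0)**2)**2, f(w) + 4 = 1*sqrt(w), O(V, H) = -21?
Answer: 7/178 - (252 + I*sqrt(5))**2/534 ≈ -118.87 - 2.1104*I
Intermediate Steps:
f(w) = -4 + sqrt(w) (f(w) = -4 + 1*sqrt(w) = -4 + sqrt(w))
B = (252 + I*sqrt(5))**2 (B = ((-4 + sqrt(-5)) + ((1*(-4))*(-4) + 0)**2)**2 = ((-4 + I*sqrt(5)) + (-4*(-4) + 0)**2)**2 = ((-4 + I*sqrt(5)) + (16 + 0)**2)**2 = ((-4 + I*sqrt(5)) + 16**2)**2 = ((-4 + I*sqrt(5)) + 256)**2 = (252 + I*sqrt(5))**2 ≈ 63499.0 + 1127.0*I)
(B + O(-8, -5))/(-232 - 302) = ((252 + I*sqrt(5))**2 - 21)/(-232 - 302) = (-21 + (252 + I*sqrt(5))**2)/(-534) = (-21 + (252 + I*sqrt(5))**2)*(-1/534) = 7/178 - (252 + I*sqrt(5))**2/534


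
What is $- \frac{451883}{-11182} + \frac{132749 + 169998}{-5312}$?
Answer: $- \frac{492457229}{29699392} \approx -16.581$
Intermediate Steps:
$- \frac{451883}{-11182} + \frac{132749 + 169998}{-5312} = \left(-451883\right) \left(- \frac{1}{11182}\right) + 302747 \left(- \frac{1}{5312}\right) = \frac{451883}{11182} - \frac{302747}{5312} = - \frac{492457229}{29699392}$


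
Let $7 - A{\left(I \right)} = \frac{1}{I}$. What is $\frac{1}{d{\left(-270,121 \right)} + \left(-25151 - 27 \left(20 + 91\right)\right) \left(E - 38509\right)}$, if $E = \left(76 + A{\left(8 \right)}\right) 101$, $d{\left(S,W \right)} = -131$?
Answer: $\frac{2}{1696683771} \approx 1.1788 \cdot 10^{-9}$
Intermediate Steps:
$A{\left(I \right)} = 7 - \frac{1}{I}$
$E = \frac{66963}{8}$ ($E = \left(76 + \left(7 - \frac{1}{8}\right)\right) 101 = \left(76 + \frac{55}{8}\right) 101 = \frac{663}{8} \cdot 101 = \frac{66963}{8} \approx 8370.4$)
$\frac{1}{d{\left(-270,121 \right)} + \left(-25151 - 27 \left(20 + 91\right)\right) \left(E - 38509\right)} = \frac{1}{-131 + \left(-25151 - 27 \left(20 + 91\right)\right) \left(\frac{66963}{8} - 38509\right)} = \frac{1}{-131 + \left(-25151 - 2997\right) \left(- \frac{241109}{8}\right)} = \frac{1}{-131 - - \frac{1696684033}{2}} = \frac{1}{-131 + \frac{1696684033}{2}} = \frac{1}{\frac{1696683771}{2}} = \frac{2}{1696683771}$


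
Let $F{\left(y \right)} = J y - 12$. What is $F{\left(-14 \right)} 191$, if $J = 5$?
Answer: $-15662$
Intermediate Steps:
$F{\left(y \right)} = -12 + 5 y$ ($F{\left(y \right)} = 5 y - 12 = -12 + 5 y$)
$F{\left(-14 \right)} 191 = \left(-12 + 5 \left(-14\right)\right) 191 = \left(-12 - 70\right) 191 = \left(-82\right) 191 = -15662$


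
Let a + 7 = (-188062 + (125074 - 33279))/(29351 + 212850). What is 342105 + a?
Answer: 82856381431/242201 ≈ 3.4210e+5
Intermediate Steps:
a = -1791674/242201 (a = -7 + (-188062 + (125074 - 33279))/(29351 + 212850) = -7 + (-188062 + 91795)/242201 = -7 - 96267*1/242201 = -7 - 96267/242201 = -1791674/242201 ≈ -7.3975)
342105 + a = 342105 - 1791674/242201 = 82856381431/242201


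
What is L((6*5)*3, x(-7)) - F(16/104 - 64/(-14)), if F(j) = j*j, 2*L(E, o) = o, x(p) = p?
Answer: -427767/16562 ≈ -25.828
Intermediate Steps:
L(E, o) = o/2
F(j) = j**2
L((6*5)*3, x(-7)) - F(16/104 - 64/(-14)) = (1/2)*(-7) - (16/104 - 64/(-14))**2 = -7/2 - (16*(1/104) - 64*(-1/14))**2 = -7/2 - (2/13 + 32/7)**2 = -7/2 - (430/91)**2 = -7/2 - 1*184900/8281 = -7/2 - 184900/8281 = -427767/16562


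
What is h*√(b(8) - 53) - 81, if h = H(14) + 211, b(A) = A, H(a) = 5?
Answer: -81 + 648*I*√5 ≈ -81.0 + 1449.0*I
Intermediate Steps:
h = 216 (h = 5 + 211 = 216)
h*√(b(8) - 53) - 81 = 216*√(8 - 53) - 81 = 216*√(-45) - 81 = 216*(3*I*√5) - 81 = 648*I*√5 - 81 = -81 + 648*I*√5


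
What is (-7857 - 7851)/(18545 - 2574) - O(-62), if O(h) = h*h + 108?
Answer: -63133100/15971 ≈ -3953.0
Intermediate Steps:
O(h) = 108 + h**2 (O(h) = h**2 + 108 = 108 + h**2)
(-7857 - 7851)/(18545 - 2574) - O(-62) = (-7857 - 7851)/(18545 - 2574) - (108 + (-62)**2) = -15708/15971 - (108 + 3844) = -15708*1/15971 - 1*3952 = -15708/15971 - 3952 = -63133100/15971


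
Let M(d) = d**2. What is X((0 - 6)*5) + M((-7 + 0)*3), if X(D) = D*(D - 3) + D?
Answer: 1401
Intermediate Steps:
X(D) = D + D*(-3 + D) (X(D) = D*(-3 + D) + D = D + D*(-3 + D))
X((0 - 6)*5) + M((-7 + 0)*3) = ((0 - 6)*5)*(-2 + (0 - 6)*5) + ((-7 + 0)*3)**2 = (-6*5)*(-2 - 6*5) + (-7*3)**2 = -30*(-2 - 30) + (-21)**2 = -30*(-32) + 441 = 960 + 441 = 1401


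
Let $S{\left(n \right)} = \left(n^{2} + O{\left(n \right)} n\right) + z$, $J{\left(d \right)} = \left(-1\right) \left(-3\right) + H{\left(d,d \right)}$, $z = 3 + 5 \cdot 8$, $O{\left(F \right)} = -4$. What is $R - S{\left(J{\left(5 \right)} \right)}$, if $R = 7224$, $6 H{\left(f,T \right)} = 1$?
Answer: $\frac{258611}{36} \approx 7183.6$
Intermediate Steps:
$H{\left(f,T \right)} = \frac{1}{6}$ ($H{\left(f,T \right)} = \frac{1}{6} \cdot 1 = \frac{1}{6}$)
$z = 43$ ($z = 3 + 40 = 43$)
$J{\left(d \right)} = \frac{19}{6}$ ($J{\left(d \right)} = \left(-1\right) \left(-3\right) + \frac{1}{6} = 3 + \frac{1}{6} = \frac{19}{6}$)
$S{\left(n \right)} = 43 + n^{2} - 4 n$ ($S{\left(n \right)} = \left(n^{2} - 4 n\right) + 43 = 43 + n^{2} - 4 n$)
$R - S{\left(J{\left(5 \right)} \right)} = 7224 - \left(43 + \left(\frac{19}{6}\right)^{2} - \frac{38}{3}\right) = 7224 - \left(43 + \frac{361}{36} - \frac{38}{3}\right) = 7224 - \frac{1453}{36} = \frac{258611}{36}$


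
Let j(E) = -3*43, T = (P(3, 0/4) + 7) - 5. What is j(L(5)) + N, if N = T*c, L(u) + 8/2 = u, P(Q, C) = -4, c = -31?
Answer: -67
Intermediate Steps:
L(u) = -4 + u
T = -2 (T = (-4 + 7) - 5 = 3 - 5 = -2)
j(E) = -129
N = 62 (N = -2*(-31) = 62)
j(L(5)) + N = -129 + 62 = -67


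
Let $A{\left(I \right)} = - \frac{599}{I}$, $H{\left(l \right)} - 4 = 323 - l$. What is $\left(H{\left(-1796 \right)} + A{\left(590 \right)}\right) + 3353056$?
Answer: $\frac{1979555011}{590} \approx 3.3552 \cdot 10^{6}$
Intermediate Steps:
$H{\left(l \right)} = 327 - l$ ($H{\left(l \right)} = 4 - \left(-323 + l\right) = 327 - l$)
$\left(H{\left(-1796 \right)} + A{\left(590 \right)}\right) + 3353056 = \left(\left(327 - -1796\right) - \frac{599}{590}\right) + 3353056 = \left(\left(327 + 1796\right) - \frac{599}{590}\right) + 3353056 = \left(2123 - \frac{599}{590}\right) + 3353056 = \frac{1251971}{590} + 3353056 = \frac{1979555011}{590}$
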